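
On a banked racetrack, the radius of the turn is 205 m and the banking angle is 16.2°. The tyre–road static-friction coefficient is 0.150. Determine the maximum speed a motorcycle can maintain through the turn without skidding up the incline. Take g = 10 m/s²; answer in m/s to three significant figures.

30.7 m/s

At the maximum speed, friction acts down the slope at its limiting value f = μN. Radially (horizontal, toward centre): N sinθ + μN cosθ = mv²/r. Vertically: N cosθ − μN sinθ = mg.
Dividing: v² = r g (sinθ + μcosθ)/(cosθ − μsinθ).
sinθ + μcosθ = 0.2790 + 0.150×0.9603 = 0.4230; cosθ − μsinθ = 0.9603 − 0.150×0.2790 = 0.9184.
v² = 205 × 10.0 × 0.4230/0.9184 = 944.2 m²/s², so v = 30.73 m/s.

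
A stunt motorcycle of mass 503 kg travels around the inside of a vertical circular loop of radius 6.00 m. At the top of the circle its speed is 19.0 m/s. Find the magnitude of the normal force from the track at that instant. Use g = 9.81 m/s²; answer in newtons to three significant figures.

At the top, both N and the weight mg point inward (toward the centre), so N + mg = mv²/r.
N = m(v²/r − g) = 503 × ((19.0)²/6.00 − 9.81) = 503 × (60.17 − 9.81) = 503 × 50.36 = 25330 N.

25300 N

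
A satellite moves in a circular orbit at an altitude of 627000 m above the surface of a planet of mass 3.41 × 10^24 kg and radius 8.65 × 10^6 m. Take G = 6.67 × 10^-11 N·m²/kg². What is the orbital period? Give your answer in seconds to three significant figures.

r = R + h = 8.65 × 10^6 + 627000 = 9.277 × 10^6 m. Gravity provides the centripetal force: G M m / r² = m v² / r ⇒ v = √(GM/r) = 4951 m/s.
T = 2πr/v = 2π × 9.277 × 10^6 / 4951 = 11770 s.

11800 s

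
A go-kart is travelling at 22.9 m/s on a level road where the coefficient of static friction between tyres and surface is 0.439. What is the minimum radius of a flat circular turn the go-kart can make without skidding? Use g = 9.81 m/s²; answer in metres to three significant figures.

At the limit, μ_s m g = m v²/r, so r_min = v²/(μ_s g) = (22.9)²/(0.439 × 9.81) = 524.4/4.307 = 121.8 m.

122 m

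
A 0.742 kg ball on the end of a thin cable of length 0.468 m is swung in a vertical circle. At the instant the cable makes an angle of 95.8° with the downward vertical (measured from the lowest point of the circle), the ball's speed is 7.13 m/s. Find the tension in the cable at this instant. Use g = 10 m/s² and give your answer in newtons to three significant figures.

Take the radial direction toward the centre of the circle as positive. The component of the weight along the string toward the centre is −mg cos φ (φ measured from the bottom), so Newton's second law along the string gives T − mg cos φ = m v²/r.
cos 95.8° = -0.1011, so T = m(v²/r + g cos φ) = 0.742 × ((7.13)²/0.468 + 10.0 × -0.1011) = 0.742 × (108.6 + (-1.011)) = 0.742 × 107.6 = 79.85 N.

79.9 N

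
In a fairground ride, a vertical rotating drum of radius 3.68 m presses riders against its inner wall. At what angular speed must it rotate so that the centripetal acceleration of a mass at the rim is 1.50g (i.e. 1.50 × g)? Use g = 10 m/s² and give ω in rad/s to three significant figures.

2.02 rad/s

Centripetal acceleration a_c = ω²r. Setting ω²r = 1.50g:
ω = √(1.50g / r) = √(1.50 × 10.0 / 3.68) = √4.076 = 2.019 rad/s.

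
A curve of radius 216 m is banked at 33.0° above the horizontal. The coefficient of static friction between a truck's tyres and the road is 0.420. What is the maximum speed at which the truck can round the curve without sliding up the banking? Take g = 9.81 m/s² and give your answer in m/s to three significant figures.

At the maximum speed, friction acts down the slope at its limiting value f = μN. Radially (horizontal, toward centre): N sinθ + μN cosθ = mv²/r. Vertically: N cosθ − μN sinθ = mg.
Dividing: v² = r g (sinθ + μcosθ)/(cosθ − μsinθ).
sinθ + μcosθ = 0.5446 + 0.420×0.8387 = 0.8969; cosθ − μsinθ = 0.8387 − 0.420×0.5446 = 0.6099.
v² = 216 × 9.81 × 0.8969/0.6099 = 3116 m²/s², so v = 55.82 m/s.

55.8 m/s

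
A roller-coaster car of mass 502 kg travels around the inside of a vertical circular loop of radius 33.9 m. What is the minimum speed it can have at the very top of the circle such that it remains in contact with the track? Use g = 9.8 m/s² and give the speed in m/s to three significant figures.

At the highest point the centre is directly below, so both the weight and N act inward: N + mg = mv²/r.
At minimum speed N → 0, so mg = mv_min²/r ⇒ v_min = √(g r) = √(9.8 × 33.9) = 18.23 m/s.

18.2 m/s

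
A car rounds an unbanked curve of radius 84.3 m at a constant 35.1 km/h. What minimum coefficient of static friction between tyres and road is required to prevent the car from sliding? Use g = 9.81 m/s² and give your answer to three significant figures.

v = 35.1/3.6 = 9.750 m/s.
Friction provides the centripetal force: μ_s m g = m v²/r, so μ_s = v²/(g r) = (9.750)²/(9.81 × 84.3) = 95.06/827.0 = 0.1150.

0.115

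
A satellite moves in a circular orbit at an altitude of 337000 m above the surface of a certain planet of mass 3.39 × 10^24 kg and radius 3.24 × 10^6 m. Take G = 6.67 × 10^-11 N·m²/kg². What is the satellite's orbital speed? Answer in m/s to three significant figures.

Orbital radius r = R + h = 3.24 × 10^6 + 337000 = 3.577 × 10^6 m.
Gravity supplies the centripetal force: G M m / r² = m v² / r, so v = √(GM/r).
v = √(6.67 × 10^-11 × 3.39 × 10^24 / 3.577 × 10^6) = √(6.321 × 10^7) = 7951 m/s.

7950 m/s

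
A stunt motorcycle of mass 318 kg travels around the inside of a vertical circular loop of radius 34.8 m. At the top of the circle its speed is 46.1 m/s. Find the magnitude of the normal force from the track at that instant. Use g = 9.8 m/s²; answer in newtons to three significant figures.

At the top, both N and the weight mg point inward (toward the centre), so N + mg = mv²/r.
N = m(v²/r − g) = 318 × ((46.1)²/34.8 − 9.8) = 318 × (61.07 − 9.8) = 318 × 51.27 = 16300 N.

16300 N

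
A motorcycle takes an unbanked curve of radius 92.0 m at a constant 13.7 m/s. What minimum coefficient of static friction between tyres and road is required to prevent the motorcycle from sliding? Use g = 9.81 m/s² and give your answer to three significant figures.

0.208

Friction provides the centripetal force: μ_s m g = m v²/r, so μ_s = v²/(g r) = (13.70)²/(9.81 × 92.0) = 187.7/902.5 = 0.2080.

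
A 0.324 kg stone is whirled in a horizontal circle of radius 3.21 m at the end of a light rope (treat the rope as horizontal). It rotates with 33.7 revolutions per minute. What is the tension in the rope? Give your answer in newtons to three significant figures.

ω = 33.7 rev/min × 2π/60 = 3.529 rad/s, so v = ωr = 3.529 × 3.21 = 11.33 m/s.
The tension is the only horizontal force, so it supplies the full centripetal force: T = m v²/r = 0.324 × (11.33)²/3.21 = 0.324 × 128.3/3.21 = 12.95 N.

13.0 N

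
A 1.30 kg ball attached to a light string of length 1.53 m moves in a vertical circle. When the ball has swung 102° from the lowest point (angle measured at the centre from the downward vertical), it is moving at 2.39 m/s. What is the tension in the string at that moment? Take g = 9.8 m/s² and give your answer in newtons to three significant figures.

Take the radial direction toward the centre of the circle as positive. The component of the weight along the string toward the centre is −mg cos φ (φ measured from the bottom), so Newton's second law along the string gives T − mg cos φ = m v²/r.
cos 102° = -0.2079, so T = m(v²/r + g cos φ) = 1.30 × ((2.39)²/1.53 + 9.8 × -0.2079) = 1.30 × (3.733 + (-2.038)) = 1.30 × 1.696 = 2.205 N.

2.20 N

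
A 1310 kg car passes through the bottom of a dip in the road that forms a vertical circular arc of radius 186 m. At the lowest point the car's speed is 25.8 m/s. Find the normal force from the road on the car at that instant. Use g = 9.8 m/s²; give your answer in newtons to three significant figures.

17500 N

At the lowest point, N points up (toward the centre) and the weight mg points down (away from the centre), so the net inward force is N − mg = mv²/r.
N = m(v²/r + g) = 1310 × ((25.8)²/186 + 9.8) = 1310 × (3.579 + 9.8) = 1310 × 13.38 = 17530 N.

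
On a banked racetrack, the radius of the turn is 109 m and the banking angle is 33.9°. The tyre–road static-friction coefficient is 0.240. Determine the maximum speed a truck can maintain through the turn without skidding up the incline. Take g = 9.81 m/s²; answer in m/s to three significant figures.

34.1 m/s

At the maximum speed, friction acts down the slope at its limiting value f = μN. Radially (horizontal, toward centre): N sinθ + μN cosθ = mv²/r. Vertically: N cosθ − μN sinθ = mg.
Dividing: v² = r g (sinθ + μcosθ)/(cosθ − μsinθ).
sinθ + μcosθ = 0.5577 + 0.240×0.8300 = 0.7569; cosθ − μsinθ = 0.8300 − 0.240×0.5577 = 0.6962.
v² = 109 × 9.81 × 0.7569/0.6962 = 1163 m²/s², so v = 34.10 m/s.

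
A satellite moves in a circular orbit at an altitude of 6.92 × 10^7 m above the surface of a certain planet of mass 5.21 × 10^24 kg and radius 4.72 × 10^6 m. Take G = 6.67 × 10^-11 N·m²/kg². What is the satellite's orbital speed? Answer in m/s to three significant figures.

2170 m/s

Orbital radius r = R + h = 4.72 × 10^6 + 6.92 × 10^7 = 7.392 × 10^7 m.
Gravity supplies the centripetal force: G M m / r² = m v² / r, so v = √(GM/r).
v = √(6.67 × 10^-11 × 5.21 × 10^24 / 7.392 × 10^7) = √(4.701 × 10^6) = 2168 m/s.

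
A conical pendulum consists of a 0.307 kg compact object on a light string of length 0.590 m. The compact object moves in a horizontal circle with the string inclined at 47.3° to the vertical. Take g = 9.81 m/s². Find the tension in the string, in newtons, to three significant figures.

Vertically the bob has no acceleration, so T cosθ = mg.
T = mg/cosθ = 0.307 × 9.81 / cos 47.3° = 3.012/0.6782 = 4.441 N.

4.44 N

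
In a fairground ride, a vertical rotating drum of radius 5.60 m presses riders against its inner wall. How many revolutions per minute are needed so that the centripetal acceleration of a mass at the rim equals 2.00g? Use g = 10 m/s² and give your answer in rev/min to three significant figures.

18.0 rev/min

Require ω²r = 2.00g, so ω = √(2.00 × 10.0/5.60) = 1.890 rad/s.
In rev/min: ω × 60/(2π) = 1.890 × 60/(2π) = 18.05 rev/min.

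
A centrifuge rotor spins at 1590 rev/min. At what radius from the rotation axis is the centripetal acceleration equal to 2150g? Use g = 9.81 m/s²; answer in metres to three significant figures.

0.761 m

ω = 1590 rev/min × 2π/60 = 166.5 rad/s.
a_c = ω²r = 2150g ⇒ r = 2150 × 9.81 / (166.5)² = 21090/27720 = 0.7608 m.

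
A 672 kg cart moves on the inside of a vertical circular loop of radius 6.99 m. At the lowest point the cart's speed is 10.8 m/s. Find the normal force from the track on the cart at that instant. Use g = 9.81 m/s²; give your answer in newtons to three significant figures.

17800 N

At the lowest point, N points up (toward the centre) and the weight mg points down (away from the centre), so the net inward force is N − mg = mv²/r.
N = m(v²/r + g) = 672 × ((10.8)²/6.99 + 9.81) = 672 × (16.69 + 9.81) = 672 × 26.50 = 17810 N.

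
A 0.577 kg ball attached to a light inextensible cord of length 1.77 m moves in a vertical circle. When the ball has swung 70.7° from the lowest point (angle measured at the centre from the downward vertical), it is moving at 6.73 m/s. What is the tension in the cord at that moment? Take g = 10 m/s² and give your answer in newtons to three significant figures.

Take the radial direction toward the centre of the circle as positive. The component of the weight along the string toward the centre is −mg cos φ (φ measured from the bottom), so Newton's second law along the string gives T − mg cos φ = m v²/r.
cos 70.7° = 0.3305, so T = m(v²/r + g cos φ) = 0.577 × ((6.73)²/1.77 + 10.0 × 0.3305) = 0.577 × (25.59 + (3.305)) = 0.577 × 28.89 = 16.67 N.

16.7 N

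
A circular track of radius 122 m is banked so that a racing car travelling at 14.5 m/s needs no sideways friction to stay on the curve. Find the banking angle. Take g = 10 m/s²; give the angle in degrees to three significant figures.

With no friction, the horizontal component of the normal force provides the centripetal force: N sinθ = mv²/r, while N cosθ = mg vertically.
Dividing: tanθ = v²/(r g) = (14.5)²/(122 × 10.0) = 210.2/1220 = 0.1723.
θ = arctan(0.1723) = 9.778°.

9.78°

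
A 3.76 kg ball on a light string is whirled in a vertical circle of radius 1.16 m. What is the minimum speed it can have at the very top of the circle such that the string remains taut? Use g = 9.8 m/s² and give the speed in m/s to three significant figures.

At the top, both weight mg and T point toward the centre: T + mg = mv²/r.
At minimum speed T → 0, so mg = mv_min²/r ⇒ v_min = √(g r) = √(9.8 × 1.16) = 3.372 m/s.

3.37 m/s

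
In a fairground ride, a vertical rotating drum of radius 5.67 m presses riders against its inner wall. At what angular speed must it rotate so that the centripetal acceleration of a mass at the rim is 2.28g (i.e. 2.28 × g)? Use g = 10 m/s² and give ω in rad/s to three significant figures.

Centripetal acceleration a_c = ω²r. Setting ω²r = 2.28g:
ω = √(2.28g / r) = √(2.28 × 10.0 / 5.67) = √4.021 = 2.005 rad/s.

2.01 rad/s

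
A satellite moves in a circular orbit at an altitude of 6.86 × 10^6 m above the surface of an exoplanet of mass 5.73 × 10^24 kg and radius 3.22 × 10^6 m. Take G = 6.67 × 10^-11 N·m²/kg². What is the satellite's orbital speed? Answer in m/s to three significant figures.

Orbital radius r = R + h = 3.22 × 10^6 + 6.86 × 10^6 = 1.008 × 10^7 m.
Gravity supplies the centripetal force: G M m / r² = m v² / r, so v = √(GM/r).
v = √(6.67 × 10^-11 × 5.73 × 10^24 / 1.008 × 10^7) = √(3.792 × 10^7) = 6158 m/s.

6160 m/s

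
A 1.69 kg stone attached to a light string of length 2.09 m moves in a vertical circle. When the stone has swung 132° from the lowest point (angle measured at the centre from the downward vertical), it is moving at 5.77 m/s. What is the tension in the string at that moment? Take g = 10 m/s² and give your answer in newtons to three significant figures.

Take the radial direction toward the centre of the circle as positive. The component of the weight along the string toward the centre is −mg cos φ (φ measured from the bottom), so Newton's second law along the string gives T − mg cos φ = m v²/r.
cos 132° = -0.6691, so T = m(v²/r + g cos φ) = 1.69 × ((5.77)²/2.09 + 10.0 × -0.6691) = 1.69 × (15.93 + (-6.691)) = 1.69 × 9.238 = 15.61 N.

15.6 N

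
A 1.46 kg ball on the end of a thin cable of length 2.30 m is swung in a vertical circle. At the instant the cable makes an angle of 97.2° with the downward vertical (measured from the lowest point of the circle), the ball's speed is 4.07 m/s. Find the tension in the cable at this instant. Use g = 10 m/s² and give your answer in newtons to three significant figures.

Take the radial direction toward the centre of the circle as positive. The component of the weight along the string toward the centre is −mg cos φ (φ measured from the bottom), so Newton's second law along the string gives T − mg cos φ = m v²/r.
cos 97.2° = -0.1253, so T = m(v²/r + g cos φ) = 1.46 × ((4.07)²/2.30 + 10.0 × -0.1253) = 1.46 × (7.202 + (-1.253)) = 1.46 × 5.949 = 8.685 N.

8.69 N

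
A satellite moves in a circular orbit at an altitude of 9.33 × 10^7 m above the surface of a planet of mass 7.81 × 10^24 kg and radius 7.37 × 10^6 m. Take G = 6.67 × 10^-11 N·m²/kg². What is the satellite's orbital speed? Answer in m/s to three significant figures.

Orbital radius r = R + h = 7.37 × 10^6 + 9.33 × 10^7 = 1.007 × 10^8 m.
Gravity supplies the centripetal force: G M m / r² = m v² / r, so v = √(GM/r).
v = √(6.67 × 10^-11 × 7.81 × 10^24 / 1.007 × 10^8) = √(5.175 × 10^6) = 2275 m/s.

2270 m/s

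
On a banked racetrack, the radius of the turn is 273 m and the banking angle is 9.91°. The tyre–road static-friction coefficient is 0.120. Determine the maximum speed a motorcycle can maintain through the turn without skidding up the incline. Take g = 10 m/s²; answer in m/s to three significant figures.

28.7 m/s

At the maximum speed, friction acts down the slope at its limiting value f = μN. Radially (horizontal, toward centre): N sinθ + μN cosθ = mv²/r. Vertically: N cosθ − μN sinθ = mg.
Dividing: v² = r g (sinθ + μcosθ)/(cosθ − μsinθ).
sinθ + μcosθ = 0.1721 + 0.120×0.9851 = 0.2903; cosθ − μsinθ = 0.9851 − 0.120×0.1721 = 0.9644.
v² = 273 × 10.0 × 0.2903/0.9644 = 821.8 m²/s², so v = 28.67 m/s.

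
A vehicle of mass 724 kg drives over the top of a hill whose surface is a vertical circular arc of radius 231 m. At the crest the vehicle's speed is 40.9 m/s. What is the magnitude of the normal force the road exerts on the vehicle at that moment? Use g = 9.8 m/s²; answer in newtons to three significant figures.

At the crest the centripetal acceleration points downward (toward the centre of the arc), so mg − N = mv²/r.
N = m(g − v²/r) = 724 × (9.8 − (40.9)²/231) = 724 × (9.8 − 7.242) = 724 × 2.558 = 1852 N.

1850 N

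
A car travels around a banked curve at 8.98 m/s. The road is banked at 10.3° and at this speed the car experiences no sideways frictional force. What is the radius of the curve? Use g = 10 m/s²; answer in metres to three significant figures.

Frictionless banking: tanθ = v²/(rg), so r = v²/(g tanθ).
r = (8.98)²/(10.0 × tan 10.3°) = 80.64/(10.0 × 0.1817) = 80.64/1.817 = 44.37 m.

44.4 m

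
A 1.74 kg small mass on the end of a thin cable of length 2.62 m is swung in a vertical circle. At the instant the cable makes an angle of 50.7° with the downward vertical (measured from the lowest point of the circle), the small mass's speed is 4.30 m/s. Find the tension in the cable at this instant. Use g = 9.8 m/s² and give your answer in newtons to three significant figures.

23.1 N

Take the radial direction toward the centre of the circle as positive. The component of the weight along the string toward the centre is −mg cos φ (φ measured from the bottom), so Newton's second law along the string gives T − mg cos φ = m v²/r.
cos 50.7° = 0.6334, so T = m(v²/r + g cos φ) = 1.74 × ((4.30)²/2.62 + 9.8 × 0.6334) = 1.74 × (7.057 + (6.207)) = 1.74 × 13.26 = 23.08 N.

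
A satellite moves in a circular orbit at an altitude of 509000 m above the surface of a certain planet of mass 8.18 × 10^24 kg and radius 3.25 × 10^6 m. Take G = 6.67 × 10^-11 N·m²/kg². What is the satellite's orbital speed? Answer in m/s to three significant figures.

Orbital radius r = R + h = 3.25 × 10^6 + 509000 = 3.759 × 10^6 m.
Gravity supplies the centripetal force: G M m / r² = m v² / r, so v = √(GM/r).
v = √(6.67 × 10^-11 × 8.18 × 10^24 / 3.759 × 10^6) = √(1.451 × 10^8) = 12050 m/s.

12000 m/s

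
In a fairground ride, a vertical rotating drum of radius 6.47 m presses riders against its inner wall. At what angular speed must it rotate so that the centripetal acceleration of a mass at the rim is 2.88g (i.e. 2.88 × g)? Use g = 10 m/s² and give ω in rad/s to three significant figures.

2.11 rad/s

Centripetal acceleration a_c = ω²r. Setting ω²r = 2.88g:
ω = √(2.88g / r) = √(2.88 × 10.0 / 6.47) = √4.451 = 2.110 rad/s.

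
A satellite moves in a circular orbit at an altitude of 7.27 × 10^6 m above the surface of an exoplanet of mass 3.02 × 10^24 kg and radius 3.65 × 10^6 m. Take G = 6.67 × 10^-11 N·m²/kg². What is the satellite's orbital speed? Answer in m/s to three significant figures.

Orbital radius r = R + h = 3.65 × 10^6 + 7.27 × 10^6 = 1.092 × 10^7 m.
Gravity supplies the centripetal force: G M m / r² = m v² / r, so v = √(GM/r).
v = √(6.67 × 10^-11 × 3.02 × 10^24 / 1.092 × 10^7) = √(1.845 × 10^7) = 4295 m/s.

4290 m/s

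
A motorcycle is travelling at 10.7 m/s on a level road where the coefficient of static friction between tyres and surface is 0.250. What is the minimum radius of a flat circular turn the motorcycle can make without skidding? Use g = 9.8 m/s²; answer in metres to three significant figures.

At the limit, μ_s m g = m v²/r, so r_min = v²/(μ_s g) = (10.7)²/(0.250 × 9.8) = 114.5/2.450 = 46.73 m.

46.7 m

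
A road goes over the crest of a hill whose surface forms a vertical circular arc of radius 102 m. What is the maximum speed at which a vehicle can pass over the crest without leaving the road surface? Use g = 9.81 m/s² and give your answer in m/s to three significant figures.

At the crest the centre of the circle is below the vehicle, so the net downward (centripetal) force is mg − N = mv²/r.
The vehicle leaves the road when N → 0, giving v_max = √(g r) = √(9.81 × 102) = 31.63 m/s.

31.6 m/s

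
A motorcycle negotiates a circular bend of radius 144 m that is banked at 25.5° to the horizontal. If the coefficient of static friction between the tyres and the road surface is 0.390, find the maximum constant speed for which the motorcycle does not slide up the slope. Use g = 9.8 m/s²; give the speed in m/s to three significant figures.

At the maximum speed, friction acts down the slope at its limiting value f = μN. Radially (horizontal, toward centre): N sinθ + μN cosθ = mv²/r. Vertically: N cosθ − μN sinθ = mg.
Dividing: v² = r g (sinθ + μcosθ)/(cosθ − μsinθ).
sinθ + μcosθ = 0.4305 + 0.390×0.9026 = 0.7825; cosθ − μsinθ = 0.9026 − 0.390×0.4305 = 0.7347.
v² = 144 × 9.8 × 0.7825/0.7347 = 1503 m²/s², so v = 38.77 m/s.

38.8 m/s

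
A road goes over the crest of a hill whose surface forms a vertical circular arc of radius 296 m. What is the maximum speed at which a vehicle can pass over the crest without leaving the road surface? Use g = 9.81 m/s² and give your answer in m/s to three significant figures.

At the crest the centre of the circle is below the vehicle, so the net downward (centripetal) force is mg − N = mv²/r.
The vehicle leaves the road when N → 0, giving v_max = √(g r) = √(9.81 × 296) = 53.89 m/s.

53.9 m/s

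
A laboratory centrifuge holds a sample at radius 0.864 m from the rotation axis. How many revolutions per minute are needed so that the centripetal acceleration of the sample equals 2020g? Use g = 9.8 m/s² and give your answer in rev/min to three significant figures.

Require ω²r = 2020g, so ω = √(2020 × 9.8/0.864) = 151.4 rad/s.
In rev/min: ω × 60/(2π) = 151.4 × 60/(2π) = 1445 rev/min.

1450 rev/min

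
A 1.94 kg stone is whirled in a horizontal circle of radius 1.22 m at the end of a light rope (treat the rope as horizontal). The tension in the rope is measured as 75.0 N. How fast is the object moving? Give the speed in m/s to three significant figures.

6.87 m/s

T = m v²/r ⇒ v = √(T r / m) = √(75.0 × 1.22 / 1.94) = √47.16 = 6.868 m/s.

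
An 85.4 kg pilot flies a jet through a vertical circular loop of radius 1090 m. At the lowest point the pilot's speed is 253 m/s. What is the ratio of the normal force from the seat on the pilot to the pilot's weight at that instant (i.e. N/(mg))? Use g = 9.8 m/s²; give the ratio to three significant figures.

6.99

At the bottom, N − mg = mv²/r, so N = m(v²/r + g) and N/(mg) = v²/(rg) + 1 = (253)²/(1090 × 9.8) + 1 = 5.992 + 1 = 6.992.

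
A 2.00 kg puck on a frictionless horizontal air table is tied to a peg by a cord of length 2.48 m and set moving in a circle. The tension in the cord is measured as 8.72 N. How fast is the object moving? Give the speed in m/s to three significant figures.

3.29 m/s

T = m v²/r ⇒ v = √(T r / m) = √(8.72 × 2.48 / 2.00) = √10.81 = 3.288 m/s.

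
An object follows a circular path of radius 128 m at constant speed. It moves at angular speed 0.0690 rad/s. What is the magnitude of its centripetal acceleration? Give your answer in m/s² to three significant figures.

0.609 m/s²

v = ωr = 0.0690 × 128 = 8.832 m/s.
a_c = v²/r = (8.832)²/128 = 78.00/128 = 0.6094 m/s².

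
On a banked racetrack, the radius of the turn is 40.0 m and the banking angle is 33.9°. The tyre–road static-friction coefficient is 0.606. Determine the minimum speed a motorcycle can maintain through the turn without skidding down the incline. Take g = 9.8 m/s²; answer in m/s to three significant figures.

At the minimum speed, friction acts up the slope at its limiting value f = μN. Radially (horizontal, toward centre): N sinθ − μN cosθ = mv²/r. Vertically: N cosθ + μN sinθ = mg.
Dividing: v² = r g (sinθ − μcosθ)/(cosθ + μsinθ).
sinθ − μcosθ = 0.5577 − 0.606×0.8300 = 0.05476; cosθ + μsinθ = 0.8300 + 0.606×0.5577 = 1.168.
v² = 40.0 × 9.8 × 0.05476/1.168 = 18.38 m²/s², so v = 4.287 m/s.

4.29 m/s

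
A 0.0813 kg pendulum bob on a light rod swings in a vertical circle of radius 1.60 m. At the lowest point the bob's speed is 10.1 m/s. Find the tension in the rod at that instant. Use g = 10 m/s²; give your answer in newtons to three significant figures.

6.00 N

At the lowest point, T points up (toward the centre) and the weight mg points down (away from the centre), so the net inward force is T − mg = mv²/r.
T = m(v²/r + g) = 0.0813 × ((10.1)²/1.60 + 10.0) = 0.0813 × (63.76 + 10.0) = 0.0813 × 73.76 = 5.996 N.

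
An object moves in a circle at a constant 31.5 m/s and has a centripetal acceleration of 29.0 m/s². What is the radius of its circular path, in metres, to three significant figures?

a_c = v²/r ⇒ r = v²/a_c = (31.5)²/29.0 = 992.2/29.0 = 34.22 m.

34.2 m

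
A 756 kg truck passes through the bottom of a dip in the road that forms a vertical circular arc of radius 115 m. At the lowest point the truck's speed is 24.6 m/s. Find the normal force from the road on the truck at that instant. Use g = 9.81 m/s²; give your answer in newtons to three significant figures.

11400 N

At the lowest point, N points up (toward the centre) and the weight mg points down (away from the centre), so the net inward force is N − mg = mv²/r.
N = m(v²/r + g) = 756 × ((24.6)²/115 + 9.81) = 756 × (5.262 + 9.81) = 756 × 15.07 = 11390 N.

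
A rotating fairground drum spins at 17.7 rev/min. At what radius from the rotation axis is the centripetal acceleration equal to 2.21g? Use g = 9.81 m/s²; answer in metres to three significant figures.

6.31 m

ω = 17.7 rev/min × 2π/60 = 1.854 rad/s.
a_c = ω²r = 2.21g ⇒ r = 2.21 × 9.81 / (1.854)² = 21.68/3.436 = 6.310 m.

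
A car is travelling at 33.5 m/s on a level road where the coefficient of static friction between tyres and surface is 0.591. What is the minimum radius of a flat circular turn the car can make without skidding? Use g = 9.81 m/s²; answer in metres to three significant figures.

194 m

At the limit, μ_s m g = m v²/r, so r_min = v²/(μ_s g) = (33.5)²/(0.591 × 9.81) = 1122/5.798 = 193.6 m.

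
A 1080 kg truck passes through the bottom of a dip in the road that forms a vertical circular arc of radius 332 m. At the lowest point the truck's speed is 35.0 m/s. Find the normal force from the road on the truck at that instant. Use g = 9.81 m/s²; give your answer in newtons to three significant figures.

14600 N

At the lowest point, N points up (toward the centre) and the weight mg points down (away from the centre), so the net inward force is N − mg = mv²/r.
N = m(v²/r + g) = 1080 × ((35.0)²/332 + 9.81) = 1080 × (3.690 + 9.81) = 1080 × 13.50 = 14580 N.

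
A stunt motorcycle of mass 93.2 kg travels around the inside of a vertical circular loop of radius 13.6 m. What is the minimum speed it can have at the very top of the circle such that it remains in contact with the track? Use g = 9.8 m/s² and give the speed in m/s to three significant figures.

At the top, both weight mg and N point toward the centre: N + mg = mv²/r.
At minimum speed N → 0, so mg = mv_min²/r ⇒ v_min = √(g r) = √(9.8 × 13.6) = 11.54 m/s.

11.5 m/s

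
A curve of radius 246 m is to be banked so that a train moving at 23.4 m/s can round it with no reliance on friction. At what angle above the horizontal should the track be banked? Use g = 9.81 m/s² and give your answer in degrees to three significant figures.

For a frictionless banked turn: horizontally N sinθ = mv²/r and vertically N cosθ = mg.
Dividing: tanθ = v²/(r g) = (23.4)²/(246 × 9.81) = 547.6/2413 = 0.2269.
θ = arctan(0.2269) = 12.78°.

12.8°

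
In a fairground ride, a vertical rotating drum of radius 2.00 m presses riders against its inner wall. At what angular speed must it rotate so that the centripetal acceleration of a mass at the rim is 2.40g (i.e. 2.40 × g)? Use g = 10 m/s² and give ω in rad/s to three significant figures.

3.46 rad/s

Centripetal acceleration a_c = ω²r. Setting ω²r = 2.40g:
ω = √(2.40g / r) = √(2.40 × 10.0 / 2.00) = √12.00 = 3.464 rad/s.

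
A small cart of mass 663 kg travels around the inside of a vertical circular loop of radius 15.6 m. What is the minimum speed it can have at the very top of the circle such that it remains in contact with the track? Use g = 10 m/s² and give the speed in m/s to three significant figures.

12.5 m/s

At the top, both weight mg and N point toward the centre: N + mg = mv²/r.
At minimum speed N → 0, so mg = mv_min²/r ⇒ v_min = √(g r) = √(10.0 × 15.6) = 12.49 m/s.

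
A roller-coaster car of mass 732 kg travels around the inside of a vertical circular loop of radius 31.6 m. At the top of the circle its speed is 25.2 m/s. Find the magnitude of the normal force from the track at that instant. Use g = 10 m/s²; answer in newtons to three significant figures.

7390 N

At the top, both N and the weight mg point inward (toward the centre), so N + mg = mv²/r.
N = m(v²/r − g) = 732 × ((25.2)²/31.6 − 10.0) = 732 × (20.10 − 10.0) = 732 × 10.10 = 7390 N.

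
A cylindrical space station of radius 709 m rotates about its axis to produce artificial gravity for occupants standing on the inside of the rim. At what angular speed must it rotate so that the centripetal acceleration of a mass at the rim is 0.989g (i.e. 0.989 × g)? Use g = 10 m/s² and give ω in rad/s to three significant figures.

0.118 rad/s

Centripetal acceleration a_c = ω²r. Setting ω²r = 0.989g:
ω = √(0.989g / r) = √(0.989 × 10.0 / 709) = √0.01395 = 0.1181 rad/s.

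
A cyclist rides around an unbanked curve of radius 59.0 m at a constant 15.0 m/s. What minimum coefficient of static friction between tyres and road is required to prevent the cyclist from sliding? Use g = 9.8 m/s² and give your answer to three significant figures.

Friction provides the centripetal force: μ_s m g = m v²/r, so μ_s = v²/(g r) = (15.00)²/(9.8 × 59.0) = 225.0/578.2 = 0.3891.

0.389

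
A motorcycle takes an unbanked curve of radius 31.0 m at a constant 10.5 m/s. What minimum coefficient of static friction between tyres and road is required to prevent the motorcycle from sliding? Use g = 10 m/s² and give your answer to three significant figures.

Friction provides the centripetal force: μ_s m g = m v²/r, so μ_s = v²/(g r) = (10.50)²/(10.0 × 31.0) = 110.2/310.0 = 0.3556.

0.356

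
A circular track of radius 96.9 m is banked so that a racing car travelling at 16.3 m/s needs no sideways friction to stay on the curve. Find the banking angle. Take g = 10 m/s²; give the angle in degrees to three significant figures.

15.3°

For a frictionless banked turn: horizontally N sinθ = mv²/r and vertically N cosθ = mg.
Dividing: tanθ = v²/(r g) = (16.3)²/(96.9 × 10.0) = 265.7/969.0 = 0.2742.
θ = arctan(0.2742) = 15.33°.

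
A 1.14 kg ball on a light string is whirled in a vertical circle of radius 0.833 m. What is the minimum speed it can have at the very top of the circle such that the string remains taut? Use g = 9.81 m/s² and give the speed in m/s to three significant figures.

At the top, both weight mg and T point toward the centre: T + mg = mv²/r.
At minimum speed T → 0, so mg = mv_min²/r ⇒ v_min = √(g r) = √(9.81 × 0.833) = 2.859 m/s.

2.86 m/s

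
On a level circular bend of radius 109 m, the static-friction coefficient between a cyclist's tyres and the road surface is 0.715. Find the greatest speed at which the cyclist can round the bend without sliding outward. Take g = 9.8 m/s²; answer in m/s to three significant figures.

27.6 m/s

Friction provides the centripetal force on a flat curve. At maximum speed it is at its limiting value: μ_s m g = m v²/r.
Mass cancels: v_max = √(μ_s g r) = √(0.715 × 9.8 × 109) = √763.8 = 27.64 m/s.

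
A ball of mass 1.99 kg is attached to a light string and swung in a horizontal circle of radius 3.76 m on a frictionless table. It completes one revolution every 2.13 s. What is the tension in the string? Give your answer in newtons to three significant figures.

v = 2πr/T = 2π × 3.76/2.13 = 11.09 m/s.
The tension is the only horizontal force, so it supplies the full centripetal force: T = m v²/r = 1.99 × (11.09)²/3.76 = 1.99 × 123.0/3.76 = 65.11 N.

65.1 N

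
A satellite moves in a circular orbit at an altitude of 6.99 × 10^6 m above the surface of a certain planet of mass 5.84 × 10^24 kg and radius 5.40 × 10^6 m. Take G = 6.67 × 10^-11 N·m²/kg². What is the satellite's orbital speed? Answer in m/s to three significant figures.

Orbital radius r = R + h = 5.40 × 10^6 + 6.99 × 10^6 = 1.239 × 10^7 m.
Gravity supplies the centripetal force: G M m / r² = m v² / r, so v = √(GM/r).
v = √(6.67 × 10^-11 × 5.84 × 10^24 / 1.239 × 10^7) = √(3.144 × 10^7) = 5607 m/s.

5610 m/s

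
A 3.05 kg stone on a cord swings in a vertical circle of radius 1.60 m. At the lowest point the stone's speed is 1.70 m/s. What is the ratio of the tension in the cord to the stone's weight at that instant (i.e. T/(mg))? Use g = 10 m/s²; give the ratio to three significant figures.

At the bottom, T − mg = mv²/r, so T = m(v²/r + g) and T/(mg) = v²/(rg) + 1 = (1.70)²/(1.60 × 10.0) + 1 = 0.1806 + 1 = 1.181.

1.18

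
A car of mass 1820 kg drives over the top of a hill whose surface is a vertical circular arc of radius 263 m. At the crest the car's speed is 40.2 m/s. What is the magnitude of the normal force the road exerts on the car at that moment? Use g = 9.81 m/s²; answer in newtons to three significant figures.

6670 N

At the crest the centripetal acceleration points downward (toward the centre of the arc), so mg − N = mv²/r.
N = m(g − v²/r) = 1820 × (9.81 − (40.2)²/263) = 1820 × (9.81 − 6.145) = 1820 × 3.665 = 6671 N.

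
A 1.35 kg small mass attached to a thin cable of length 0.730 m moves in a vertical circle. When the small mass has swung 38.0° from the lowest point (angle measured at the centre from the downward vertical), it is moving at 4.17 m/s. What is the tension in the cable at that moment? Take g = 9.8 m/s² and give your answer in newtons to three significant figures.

42.6 N

Take the radial direction toward the centre of the circle as positive. The component of the weight along the string toward the centre is −mg cos φ (φ measured from the bottom), so Newton's second law along the string gives T − mg cos φ = m v²/r.
cos 38.0° = 0.7880, so T = m(v²/r + g cos φ) = 1.35 × ((4.17)²/0.730 + 9.8 × 0.7880) = 1.35 × (23.82 + (7.723)) = 1.35 × 31.54 = 42.58 N.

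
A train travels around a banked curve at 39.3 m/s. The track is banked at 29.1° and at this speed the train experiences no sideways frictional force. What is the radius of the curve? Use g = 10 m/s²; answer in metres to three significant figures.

Frictionless banking: tanθ = v²/(rg), so r = v²/(g tanθ).
r = (39.3)²/(10.0 × tan 29.1°) = 1544/(10.0 × 0.5566) = 1544/5.566 = 277.5 m.

277 m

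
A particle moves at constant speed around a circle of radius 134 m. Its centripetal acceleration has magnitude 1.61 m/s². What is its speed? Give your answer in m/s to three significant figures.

14.7 m/s

a_c = v²/r ⇒ v = √(a_c · r) = √(1.61 × 134) = √215.7 = 14.69 m/s.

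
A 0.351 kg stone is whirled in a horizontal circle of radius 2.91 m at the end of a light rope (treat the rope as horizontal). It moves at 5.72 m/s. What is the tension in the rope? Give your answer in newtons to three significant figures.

3.95 N

The tension is the only horizontal force, so it supplies the full centripetal force: T = m v²/r = 0.351 × (5.720)²/2.91 = 0.351 × 32.72/2.91 = 3.946 N.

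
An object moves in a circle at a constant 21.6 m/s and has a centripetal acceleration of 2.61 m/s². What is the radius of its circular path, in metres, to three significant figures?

a_c = v²/r ⇒ r = v²/a_c = (21.6)²/2.61 = 466.6/2.61 = 178.8 m.

179 m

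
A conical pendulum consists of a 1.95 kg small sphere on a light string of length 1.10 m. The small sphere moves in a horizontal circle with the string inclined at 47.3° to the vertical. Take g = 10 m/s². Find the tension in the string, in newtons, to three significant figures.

Vertically the bob has no acceleration, so T cosθ = mg.
T = mg/cosθ = 1.95 × 10.0 / cos 47.3° = 19.50/0.6782 = 28.75 N.

28.8 N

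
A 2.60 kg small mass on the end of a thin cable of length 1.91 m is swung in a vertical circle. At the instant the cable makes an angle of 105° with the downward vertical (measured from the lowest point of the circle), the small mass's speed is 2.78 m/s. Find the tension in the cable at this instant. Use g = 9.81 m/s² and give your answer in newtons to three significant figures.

Take the radial direction toward the centre of the circle as positive. The component of the weight along the string toward the centre is −mg cos φ (φ measured from the bottom), so Newton's second law along the string gives T − mg cos φ = m v²/r.
cos 105° = -0.2588, so T = m(v²/r + g cos φ) = 2.60 × ((2.78)²/1.91 + 9.81 × -0.2588) = 2.60 × (4.046 + (-2.539)) = 2.60 × 1.507 = 3.919 N.

3.92 N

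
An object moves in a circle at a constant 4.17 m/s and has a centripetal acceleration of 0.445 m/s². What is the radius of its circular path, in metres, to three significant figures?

a_c = v²/r ⇒ r = v²/a_c = (4.17)²/0.445 = 17.39/0.445 = 39.08 m.

39.1 m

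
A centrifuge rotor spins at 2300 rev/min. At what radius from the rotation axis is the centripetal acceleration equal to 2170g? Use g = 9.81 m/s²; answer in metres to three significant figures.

ω = 2300 rev/min × 2π/60 = 240.9 rad/s.
a_c = ω²r = 2170g ⇒ r = 2170 × 9.81 / (240.9)² = 21290/58010 = 0.3670 m.

0.367 m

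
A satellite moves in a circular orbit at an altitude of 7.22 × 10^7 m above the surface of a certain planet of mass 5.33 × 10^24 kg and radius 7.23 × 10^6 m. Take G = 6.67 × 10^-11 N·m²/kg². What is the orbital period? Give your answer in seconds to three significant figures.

236000 s

r = R + h = 7.23 × 10^6 + 7.22 × 10^7 = 7.943 × 10^7 m. Gravity provides the centripetal force: G M m / r² = m v² / r ⇒ v = √(GM/r) = 2116 m/s.
T = 2πr/v = 2π × 7.943 × 10^7 / 2116 = 235900 s.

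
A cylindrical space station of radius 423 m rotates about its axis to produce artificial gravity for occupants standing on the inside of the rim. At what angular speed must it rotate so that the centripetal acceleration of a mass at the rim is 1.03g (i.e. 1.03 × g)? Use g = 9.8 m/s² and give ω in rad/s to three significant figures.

Centripetal acceleration a_c = ω²r. Setting ω²r = 1.03g:
ω = √(1.03g / r) = √(1.03 × 9.8 / 423) = √0.02386 = 0.1545 rad/s.

0.154 rad/s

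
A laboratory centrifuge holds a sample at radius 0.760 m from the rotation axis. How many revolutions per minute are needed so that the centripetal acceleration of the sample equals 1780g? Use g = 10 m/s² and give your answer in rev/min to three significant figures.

Require ω²r = 1780g, so ω = √(1780 × 10.0/0.760) = 153.0 rad/s.
In rev/min: ω × 60/(2π) = 153.0 × 60/(2π) = 1461 rev/min.

1460 rev/min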